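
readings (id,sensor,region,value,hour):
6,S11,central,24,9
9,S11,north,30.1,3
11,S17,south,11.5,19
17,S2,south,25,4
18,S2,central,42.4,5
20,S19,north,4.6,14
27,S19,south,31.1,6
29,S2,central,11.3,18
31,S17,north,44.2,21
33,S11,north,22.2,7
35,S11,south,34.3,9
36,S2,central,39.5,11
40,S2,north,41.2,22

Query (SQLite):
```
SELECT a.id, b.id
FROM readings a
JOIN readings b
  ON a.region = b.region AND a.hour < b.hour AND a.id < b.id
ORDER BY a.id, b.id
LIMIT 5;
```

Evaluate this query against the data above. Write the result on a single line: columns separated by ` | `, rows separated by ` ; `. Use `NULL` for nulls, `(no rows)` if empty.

6 | 29 ; 6 | 36 ; 9 | 20 ; 9 | 31 ; 9 | 33

Pairs (a,b) with same region, a.hour < b.hour, a.id < b.id.
region groups: central:{6,18,29,36} north:{9,20,31,33,40} south:{11,17,27,35}
Ordered by (a.id, b.id); first 5.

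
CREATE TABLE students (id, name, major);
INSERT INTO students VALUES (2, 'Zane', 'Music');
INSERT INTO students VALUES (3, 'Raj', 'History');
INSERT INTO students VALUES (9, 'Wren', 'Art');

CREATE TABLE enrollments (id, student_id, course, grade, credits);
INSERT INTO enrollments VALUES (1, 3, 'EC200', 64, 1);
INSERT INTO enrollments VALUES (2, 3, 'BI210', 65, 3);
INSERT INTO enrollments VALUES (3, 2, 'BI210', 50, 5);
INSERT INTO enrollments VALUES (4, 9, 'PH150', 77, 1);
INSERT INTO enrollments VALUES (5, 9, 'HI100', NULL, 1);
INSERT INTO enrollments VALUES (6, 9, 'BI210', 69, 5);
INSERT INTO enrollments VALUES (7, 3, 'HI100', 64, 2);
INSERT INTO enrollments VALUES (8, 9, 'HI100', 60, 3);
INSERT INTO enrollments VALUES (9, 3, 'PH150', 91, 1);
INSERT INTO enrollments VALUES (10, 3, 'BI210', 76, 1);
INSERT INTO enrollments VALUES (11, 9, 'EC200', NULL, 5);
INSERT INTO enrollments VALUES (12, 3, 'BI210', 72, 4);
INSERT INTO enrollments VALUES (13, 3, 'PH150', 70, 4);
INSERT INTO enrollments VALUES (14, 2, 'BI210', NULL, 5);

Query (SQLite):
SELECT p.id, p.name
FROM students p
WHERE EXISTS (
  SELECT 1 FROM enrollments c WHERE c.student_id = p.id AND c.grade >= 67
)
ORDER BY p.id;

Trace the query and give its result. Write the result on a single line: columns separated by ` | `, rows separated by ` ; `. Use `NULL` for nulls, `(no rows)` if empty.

3 | Raj ; 9 | Wren

For each students row, check whether any enrollments with matching student_id has grade >= 67.
Keep rows where that is true.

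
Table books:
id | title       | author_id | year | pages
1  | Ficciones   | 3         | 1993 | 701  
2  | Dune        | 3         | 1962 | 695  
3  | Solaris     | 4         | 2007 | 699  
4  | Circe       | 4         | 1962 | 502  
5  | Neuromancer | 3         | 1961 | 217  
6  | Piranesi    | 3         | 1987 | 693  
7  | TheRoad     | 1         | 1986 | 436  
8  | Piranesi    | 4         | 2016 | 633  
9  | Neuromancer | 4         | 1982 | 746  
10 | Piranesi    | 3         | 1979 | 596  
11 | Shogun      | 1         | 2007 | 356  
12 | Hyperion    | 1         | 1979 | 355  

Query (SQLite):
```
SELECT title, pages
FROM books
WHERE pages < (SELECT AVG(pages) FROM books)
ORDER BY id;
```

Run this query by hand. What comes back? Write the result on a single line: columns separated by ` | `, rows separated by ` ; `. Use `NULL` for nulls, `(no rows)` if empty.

Circe | 502 ; Neuromancer | 217 ; TheRoad | 436 ; Shogun | 356 ; Hyperion | 355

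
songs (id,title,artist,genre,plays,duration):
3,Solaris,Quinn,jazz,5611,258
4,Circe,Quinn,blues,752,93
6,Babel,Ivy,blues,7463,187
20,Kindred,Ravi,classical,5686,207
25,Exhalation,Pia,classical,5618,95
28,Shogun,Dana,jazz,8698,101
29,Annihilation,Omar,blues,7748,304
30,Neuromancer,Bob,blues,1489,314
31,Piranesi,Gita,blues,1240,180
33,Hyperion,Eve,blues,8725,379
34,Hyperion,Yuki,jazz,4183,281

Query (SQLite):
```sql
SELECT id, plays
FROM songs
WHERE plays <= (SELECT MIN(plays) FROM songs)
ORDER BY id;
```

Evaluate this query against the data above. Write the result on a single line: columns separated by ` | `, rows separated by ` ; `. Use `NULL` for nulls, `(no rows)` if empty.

Scalar subquery: MIN(plays) over all songs rows = 752.
Keep rows where plays <= that value.

4 | 752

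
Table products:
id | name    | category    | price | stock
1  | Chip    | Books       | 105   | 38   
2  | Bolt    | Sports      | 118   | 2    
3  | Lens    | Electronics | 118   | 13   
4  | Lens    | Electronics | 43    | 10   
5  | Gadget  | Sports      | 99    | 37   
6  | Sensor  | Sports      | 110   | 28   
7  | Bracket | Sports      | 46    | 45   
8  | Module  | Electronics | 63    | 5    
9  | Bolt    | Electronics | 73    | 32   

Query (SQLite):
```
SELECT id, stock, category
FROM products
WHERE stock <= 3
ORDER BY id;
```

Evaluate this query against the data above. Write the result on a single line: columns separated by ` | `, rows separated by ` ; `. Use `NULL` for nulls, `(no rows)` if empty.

2 | 2 | Sports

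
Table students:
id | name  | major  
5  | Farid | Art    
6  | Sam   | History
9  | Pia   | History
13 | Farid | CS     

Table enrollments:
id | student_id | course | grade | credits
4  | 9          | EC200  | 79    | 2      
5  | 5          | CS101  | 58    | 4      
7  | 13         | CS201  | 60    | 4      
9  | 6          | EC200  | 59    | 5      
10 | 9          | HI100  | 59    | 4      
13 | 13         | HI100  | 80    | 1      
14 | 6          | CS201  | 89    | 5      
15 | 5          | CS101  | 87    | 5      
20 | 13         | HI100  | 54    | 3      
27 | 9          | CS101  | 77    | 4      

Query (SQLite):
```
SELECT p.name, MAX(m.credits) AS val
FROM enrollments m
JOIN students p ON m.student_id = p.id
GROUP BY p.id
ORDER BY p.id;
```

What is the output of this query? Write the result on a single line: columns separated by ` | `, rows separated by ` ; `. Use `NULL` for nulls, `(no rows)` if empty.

Farid | 5 ; Sam | 5 ; Pia | 4 ; Farid | 4

Join each enrollments row to its students via student_id.
Group joined rows by students.id; compute MAX(m.credits) per group.
  5: ids {5, 15} → MAX(m.credits)=5
  6: ids {9, 14} → MAX(m.credits)=5
  9: ids {4, 10, 27} → MAX(m.credits)=4
  13: ids {7, 13, 20} → MAX(m.credits)=4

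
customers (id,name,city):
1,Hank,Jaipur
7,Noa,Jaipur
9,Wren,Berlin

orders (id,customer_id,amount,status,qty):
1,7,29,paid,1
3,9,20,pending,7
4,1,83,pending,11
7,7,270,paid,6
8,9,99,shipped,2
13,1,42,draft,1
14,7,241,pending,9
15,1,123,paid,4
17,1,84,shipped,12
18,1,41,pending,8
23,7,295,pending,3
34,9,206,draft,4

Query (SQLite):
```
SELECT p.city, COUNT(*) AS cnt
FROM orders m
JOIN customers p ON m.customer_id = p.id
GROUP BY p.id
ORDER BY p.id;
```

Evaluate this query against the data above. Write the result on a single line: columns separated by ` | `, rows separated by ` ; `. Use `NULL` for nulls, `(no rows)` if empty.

Jaipur | 5 ; Jaipur | 4 ; Berlin | 3

Join each orders row to its customers via customer_id.
Group joined rows by customers.id; compute COUNT(*) per group.
  1: ids {4, 13, 15, 17, 18} → COUNT(*)=5
  7: ids {1, 7, 14, 23} → COUNT(*)=4
  9: ids {3, 8, 34} → COUNT(*)=3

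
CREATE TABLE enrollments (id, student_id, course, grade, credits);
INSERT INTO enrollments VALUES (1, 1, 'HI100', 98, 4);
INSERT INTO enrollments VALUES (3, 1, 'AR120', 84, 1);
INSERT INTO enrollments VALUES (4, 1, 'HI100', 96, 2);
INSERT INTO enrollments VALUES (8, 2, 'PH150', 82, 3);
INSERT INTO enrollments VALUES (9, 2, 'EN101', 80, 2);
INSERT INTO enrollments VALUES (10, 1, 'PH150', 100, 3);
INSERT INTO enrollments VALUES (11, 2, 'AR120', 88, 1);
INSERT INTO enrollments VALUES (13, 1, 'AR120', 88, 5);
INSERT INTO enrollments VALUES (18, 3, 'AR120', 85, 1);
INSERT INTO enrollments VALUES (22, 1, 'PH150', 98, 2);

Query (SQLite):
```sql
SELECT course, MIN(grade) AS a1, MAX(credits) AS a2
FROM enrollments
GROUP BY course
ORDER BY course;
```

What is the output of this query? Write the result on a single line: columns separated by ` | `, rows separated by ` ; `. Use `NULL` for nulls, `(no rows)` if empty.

Group enrollments by course.
Per group compute: MIN(grade), MAX(credits).
  AR120: ids {3, 11, 13, 18} → MIN(grade)=84, MAX(credits)=5
  EN101: ids {9} → MIN(grade)=80, MAX(credits)=2
  HI100: ids {1, 4} → MIN(grade)=96, MAX(credits)=4
  PH150: ids {8, 10, 22} → MIN(grade)=82, MAX(credits)=3

AR120 | 84 | 5 ; EN101 | 80 | 2 ; HI100 | 96 | 4 ; PH150 | 82 | 3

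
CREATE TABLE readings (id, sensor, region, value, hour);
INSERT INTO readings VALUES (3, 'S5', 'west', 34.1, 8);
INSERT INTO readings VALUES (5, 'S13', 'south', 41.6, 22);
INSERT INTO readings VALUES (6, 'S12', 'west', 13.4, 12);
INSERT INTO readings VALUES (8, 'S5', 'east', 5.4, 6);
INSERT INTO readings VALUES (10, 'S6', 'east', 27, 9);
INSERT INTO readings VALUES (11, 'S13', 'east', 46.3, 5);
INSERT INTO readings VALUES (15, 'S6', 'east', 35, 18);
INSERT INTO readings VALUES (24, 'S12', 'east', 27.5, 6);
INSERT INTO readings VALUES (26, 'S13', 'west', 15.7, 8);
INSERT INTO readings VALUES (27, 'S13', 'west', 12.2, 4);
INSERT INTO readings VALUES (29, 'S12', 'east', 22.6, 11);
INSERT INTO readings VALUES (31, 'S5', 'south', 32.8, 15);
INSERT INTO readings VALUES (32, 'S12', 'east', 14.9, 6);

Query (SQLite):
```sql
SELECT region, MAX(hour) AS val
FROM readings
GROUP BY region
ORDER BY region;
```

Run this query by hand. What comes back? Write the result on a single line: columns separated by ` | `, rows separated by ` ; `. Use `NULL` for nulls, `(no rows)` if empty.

east | 18 ; south | 22 ; west | 12

Partition readings by region; compute MAX(hour) within each group.
  east: ids {8, 10, 11, 15, 24, 29, 32} → MAX(hour)=18
  south: ids {5, 31} → MAX(hour)=22
  west: ids {3, 6, 26, 27} → MAX(hour)=12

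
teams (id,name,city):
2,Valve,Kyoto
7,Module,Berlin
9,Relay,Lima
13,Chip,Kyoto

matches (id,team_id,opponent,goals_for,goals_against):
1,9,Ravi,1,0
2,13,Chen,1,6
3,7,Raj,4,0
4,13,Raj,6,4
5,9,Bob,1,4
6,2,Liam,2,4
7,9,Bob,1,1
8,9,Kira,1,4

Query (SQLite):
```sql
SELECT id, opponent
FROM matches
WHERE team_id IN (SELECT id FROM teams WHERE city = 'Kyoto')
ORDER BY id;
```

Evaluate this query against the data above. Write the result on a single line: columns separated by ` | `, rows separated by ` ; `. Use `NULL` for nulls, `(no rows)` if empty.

Inner query: teams.id where city = 'Kyoto'.
Outer: keep matches rows whose team_id is in that set.
Inner query → {2, 13}

2 | Chen ; 4 | Raj ; 6 | Liam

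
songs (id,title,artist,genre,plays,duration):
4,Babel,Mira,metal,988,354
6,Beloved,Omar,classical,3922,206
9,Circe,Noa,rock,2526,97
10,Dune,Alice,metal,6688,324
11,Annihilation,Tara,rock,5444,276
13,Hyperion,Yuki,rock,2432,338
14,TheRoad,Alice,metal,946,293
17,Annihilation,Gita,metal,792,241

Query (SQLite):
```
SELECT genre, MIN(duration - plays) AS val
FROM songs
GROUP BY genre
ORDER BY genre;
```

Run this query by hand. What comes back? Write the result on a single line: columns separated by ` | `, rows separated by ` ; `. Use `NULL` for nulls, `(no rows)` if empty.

For each row compute duration - plays.
Group by genre; take MIN of the expression per group.
  classical: ids {6} → MIN(duration - plays)=-3716
  metal: ids {4, 10, 14, 17} → MIN(duration - plays)=-6364
  rock: ids {9, 11, 13} → MIN(duration - plays)=-5168

classical | -3716 ; metal | -6364 ; rock | -5168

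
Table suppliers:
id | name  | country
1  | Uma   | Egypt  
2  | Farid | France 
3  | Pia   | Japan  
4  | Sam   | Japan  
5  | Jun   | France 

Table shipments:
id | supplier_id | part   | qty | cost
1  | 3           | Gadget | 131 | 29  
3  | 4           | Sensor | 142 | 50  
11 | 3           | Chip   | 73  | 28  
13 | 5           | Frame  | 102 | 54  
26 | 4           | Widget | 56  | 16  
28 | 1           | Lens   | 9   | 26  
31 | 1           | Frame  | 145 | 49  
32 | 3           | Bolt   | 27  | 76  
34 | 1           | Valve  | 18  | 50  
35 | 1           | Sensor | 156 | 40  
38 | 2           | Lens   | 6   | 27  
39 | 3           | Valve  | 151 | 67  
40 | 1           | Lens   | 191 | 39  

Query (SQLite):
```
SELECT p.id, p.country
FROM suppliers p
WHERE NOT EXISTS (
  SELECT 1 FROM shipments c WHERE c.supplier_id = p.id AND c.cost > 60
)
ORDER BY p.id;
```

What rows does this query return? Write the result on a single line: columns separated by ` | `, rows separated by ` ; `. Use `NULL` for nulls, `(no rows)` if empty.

For each suppliers row, check whether any shipments with matching supplier_id has cost > 60.
Keep rows where that is false.

1 | Egypt ; 2 | France ; 4 | Japan ; 5 | France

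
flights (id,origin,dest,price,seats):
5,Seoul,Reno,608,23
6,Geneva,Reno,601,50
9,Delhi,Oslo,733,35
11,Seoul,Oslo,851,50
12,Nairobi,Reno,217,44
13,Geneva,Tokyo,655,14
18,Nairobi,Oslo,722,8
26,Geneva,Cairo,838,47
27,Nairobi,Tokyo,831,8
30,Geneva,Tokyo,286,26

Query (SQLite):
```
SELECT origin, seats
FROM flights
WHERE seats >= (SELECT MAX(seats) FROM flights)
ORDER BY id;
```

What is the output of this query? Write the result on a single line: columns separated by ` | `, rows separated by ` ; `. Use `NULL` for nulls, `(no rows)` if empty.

Scalar subquery: MAX(seats) over all flights rows = 50.
Keep rows where seats >= that value.

Geneva | 50 ; Seoul | 50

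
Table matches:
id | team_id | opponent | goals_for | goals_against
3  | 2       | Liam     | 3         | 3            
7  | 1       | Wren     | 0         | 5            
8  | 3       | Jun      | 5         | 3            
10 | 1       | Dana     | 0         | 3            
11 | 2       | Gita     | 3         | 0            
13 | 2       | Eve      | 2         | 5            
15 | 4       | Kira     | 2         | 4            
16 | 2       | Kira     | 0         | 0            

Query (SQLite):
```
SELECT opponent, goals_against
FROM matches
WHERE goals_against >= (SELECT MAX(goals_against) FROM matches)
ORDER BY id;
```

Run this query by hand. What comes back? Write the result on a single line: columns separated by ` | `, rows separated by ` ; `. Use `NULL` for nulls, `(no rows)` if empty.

Wren | 5 ; Eve | 5

Scalar subquery: MAX(goals_against) over all matches rows = 5.
Keep rows where goals_against >= that value.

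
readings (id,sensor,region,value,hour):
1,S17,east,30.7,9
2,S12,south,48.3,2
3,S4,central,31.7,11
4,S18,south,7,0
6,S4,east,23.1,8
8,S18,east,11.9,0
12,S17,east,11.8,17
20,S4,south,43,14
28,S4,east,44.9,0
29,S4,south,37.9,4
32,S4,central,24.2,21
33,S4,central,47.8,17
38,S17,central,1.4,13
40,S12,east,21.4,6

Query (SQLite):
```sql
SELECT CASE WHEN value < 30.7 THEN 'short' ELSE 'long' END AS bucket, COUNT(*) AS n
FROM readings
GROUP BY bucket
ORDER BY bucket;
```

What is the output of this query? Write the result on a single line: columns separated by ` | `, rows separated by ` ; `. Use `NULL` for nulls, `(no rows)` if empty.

long | 7 ; short | 7

Bucket rows by value < 30.7 → 'short' else 'long'; count each bucket.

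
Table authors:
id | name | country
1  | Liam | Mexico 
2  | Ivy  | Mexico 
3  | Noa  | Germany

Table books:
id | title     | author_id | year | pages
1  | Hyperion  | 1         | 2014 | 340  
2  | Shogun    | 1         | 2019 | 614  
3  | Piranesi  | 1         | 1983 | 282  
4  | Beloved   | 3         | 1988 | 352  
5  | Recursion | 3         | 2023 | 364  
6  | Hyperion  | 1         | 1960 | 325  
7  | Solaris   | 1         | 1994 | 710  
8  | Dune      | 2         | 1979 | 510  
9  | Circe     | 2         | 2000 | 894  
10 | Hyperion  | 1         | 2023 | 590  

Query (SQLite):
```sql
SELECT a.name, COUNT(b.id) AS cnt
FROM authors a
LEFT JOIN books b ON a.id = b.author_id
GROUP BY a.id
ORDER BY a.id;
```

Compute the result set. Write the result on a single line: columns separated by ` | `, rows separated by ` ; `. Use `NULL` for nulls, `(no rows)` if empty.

LEFT JOIN keeps every authors row; unmatched ones get NULL for books columns.
Group by authors.id and compute COUNT(b.id). COUNT(col) of an all-NULL group is 0.
  1: ids {1, 2, 3, 6, 7, 10} → COUNT(b.id)=6
  2: ids {8, 9} → COUNT(b.id)=2
  3: ids {4, 5} → COUNT(b.id)=2

Liam | 6 ; Ivy | 2 ; Noa | 2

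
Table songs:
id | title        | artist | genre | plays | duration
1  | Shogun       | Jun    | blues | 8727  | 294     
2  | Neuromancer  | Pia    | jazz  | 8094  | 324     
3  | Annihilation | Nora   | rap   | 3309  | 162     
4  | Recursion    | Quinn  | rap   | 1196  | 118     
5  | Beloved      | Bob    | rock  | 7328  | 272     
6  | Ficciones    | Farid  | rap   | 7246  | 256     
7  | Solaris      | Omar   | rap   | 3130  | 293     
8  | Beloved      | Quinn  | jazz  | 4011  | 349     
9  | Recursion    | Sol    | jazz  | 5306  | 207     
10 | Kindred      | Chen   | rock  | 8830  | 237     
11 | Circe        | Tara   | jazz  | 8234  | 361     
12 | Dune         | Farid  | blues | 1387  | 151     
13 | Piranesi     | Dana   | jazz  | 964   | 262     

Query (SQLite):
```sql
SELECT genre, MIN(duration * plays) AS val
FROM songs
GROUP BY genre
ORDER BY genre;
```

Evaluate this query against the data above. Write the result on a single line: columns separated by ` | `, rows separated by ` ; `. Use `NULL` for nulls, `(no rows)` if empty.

blues | 209437 ; jazz | 252568 ; rap | 141128 ; rock | 1993216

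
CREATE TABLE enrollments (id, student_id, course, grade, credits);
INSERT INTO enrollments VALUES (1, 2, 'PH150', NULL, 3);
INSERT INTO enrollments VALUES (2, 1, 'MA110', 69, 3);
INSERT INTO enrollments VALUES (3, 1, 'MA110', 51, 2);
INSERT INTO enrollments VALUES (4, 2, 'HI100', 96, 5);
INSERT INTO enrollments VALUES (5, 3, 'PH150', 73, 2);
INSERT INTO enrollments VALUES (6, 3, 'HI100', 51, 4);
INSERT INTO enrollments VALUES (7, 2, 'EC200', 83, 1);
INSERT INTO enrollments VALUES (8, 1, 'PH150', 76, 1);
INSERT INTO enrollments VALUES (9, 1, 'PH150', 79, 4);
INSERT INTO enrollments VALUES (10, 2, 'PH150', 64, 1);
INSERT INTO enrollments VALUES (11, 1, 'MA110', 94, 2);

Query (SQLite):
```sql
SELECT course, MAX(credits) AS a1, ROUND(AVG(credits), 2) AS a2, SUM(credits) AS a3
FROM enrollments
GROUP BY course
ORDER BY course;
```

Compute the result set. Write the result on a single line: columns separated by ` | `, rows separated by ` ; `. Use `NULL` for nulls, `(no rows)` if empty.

Group enrollments by course.
Per group compute: MAX(credits), ROUND(AVG(credits), 2), SUM(credits).
  EC200: ids {7} → MAX(credits)=1, ROUND(AVG(credits), 2)=1, SUM(credits)=1
  HI100: ids {4, 6} → MAX(credits)=5, ROUND(AVG(credits), 2)=4.5, SUM(credits)=9
  MA110: ids {2, 3, 11} → MAX(credits)=3, ROUND(AVG(credits), 2)=2.33, SUM(credits)=7
  PH150: ids {1, 5, 8, 9, 10} → MAX(credits)=4, ROUND(AVG(credits), 2)=2.2, SUM(credits)=11

EC200 | 1 | 1 | 1 ; HI100 | 5 | 4.5 | 9 ; MA110 | 3 | 2.33 | 7 ; PH150 | 4 | 2.2 | 11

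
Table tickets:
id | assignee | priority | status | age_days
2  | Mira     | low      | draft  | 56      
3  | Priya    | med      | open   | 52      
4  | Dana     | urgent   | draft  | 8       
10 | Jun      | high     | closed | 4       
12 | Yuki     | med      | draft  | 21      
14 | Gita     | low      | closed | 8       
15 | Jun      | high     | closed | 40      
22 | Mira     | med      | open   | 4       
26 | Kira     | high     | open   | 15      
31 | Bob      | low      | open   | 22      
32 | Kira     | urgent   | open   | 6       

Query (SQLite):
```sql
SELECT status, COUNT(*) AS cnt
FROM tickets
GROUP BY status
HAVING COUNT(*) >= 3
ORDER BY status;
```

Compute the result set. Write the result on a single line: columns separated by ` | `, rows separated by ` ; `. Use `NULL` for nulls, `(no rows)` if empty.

Partition tickets by status; compute COUNT(*) within each group.
HAVING: keep groups with count ≥ 3.
  closed: ids {10, 14, 15} → COUNT(*)=3
  draft: ids {2, 4, 12} → COUNT(*)=3
  open: ids {3, 22, 26, 31, 32} → COUNT(*)=5

closed | 3 ; draft | 3 ; open | 5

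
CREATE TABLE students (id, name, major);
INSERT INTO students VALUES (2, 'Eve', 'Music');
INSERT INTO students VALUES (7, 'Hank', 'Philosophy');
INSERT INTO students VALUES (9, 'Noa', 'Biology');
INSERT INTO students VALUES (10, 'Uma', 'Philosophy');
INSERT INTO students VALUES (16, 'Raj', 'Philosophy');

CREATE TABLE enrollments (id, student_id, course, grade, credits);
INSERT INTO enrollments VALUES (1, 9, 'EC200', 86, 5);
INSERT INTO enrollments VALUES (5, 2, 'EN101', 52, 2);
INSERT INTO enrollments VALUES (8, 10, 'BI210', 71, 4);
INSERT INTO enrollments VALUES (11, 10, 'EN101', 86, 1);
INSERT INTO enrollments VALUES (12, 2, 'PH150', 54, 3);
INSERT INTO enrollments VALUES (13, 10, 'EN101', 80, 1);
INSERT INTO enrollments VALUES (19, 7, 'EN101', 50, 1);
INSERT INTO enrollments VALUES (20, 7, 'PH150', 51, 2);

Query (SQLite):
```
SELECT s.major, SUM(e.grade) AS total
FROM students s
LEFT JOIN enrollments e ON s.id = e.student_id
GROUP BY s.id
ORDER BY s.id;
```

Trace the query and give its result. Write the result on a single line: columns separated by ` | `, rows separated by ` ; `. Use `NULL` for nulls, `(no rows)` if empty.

Music | 106 ; Philosophy | 101 ; Biology | 86 ; Philosophy | 237 ; Philosophy | NULL

LEFT JOIN keeps every students row; unmatched ones get NULL for enrollments columns.
Group by students.id and compute SUM(e.grade). SUM over an all-NULL group is NULL.
  2: ids {5, 12} → SUM(e.grade)=106
  7: ids {19, 20} → SUM(e.grade)=101
  9: ids {1} → SUM(e.grade)=86
  10: ids {8, 11, 13} → SUM(e.grade)=237
  16: ids {—} → SUM(e.grade)=NULL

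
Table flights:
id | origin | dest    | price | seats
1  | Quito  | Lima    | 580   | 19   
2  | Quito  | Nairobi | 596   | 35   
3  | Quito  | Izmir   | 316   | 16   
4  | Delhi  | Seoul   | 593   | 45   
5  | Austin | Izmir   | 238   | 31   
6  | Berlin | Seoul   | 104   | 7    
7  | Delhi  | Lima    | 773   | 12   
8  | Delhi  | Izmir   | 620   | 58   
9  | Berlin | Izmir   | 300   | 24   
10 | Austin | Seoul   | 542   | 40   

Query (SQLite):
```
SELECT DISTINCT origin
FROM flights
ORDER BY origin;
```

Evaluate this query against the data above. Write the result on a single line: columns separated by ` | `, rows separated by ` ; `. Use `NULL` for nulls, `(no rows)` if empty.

Collect distinct origin values from flights.

Austin ; Berlin ; Delhi ; Quito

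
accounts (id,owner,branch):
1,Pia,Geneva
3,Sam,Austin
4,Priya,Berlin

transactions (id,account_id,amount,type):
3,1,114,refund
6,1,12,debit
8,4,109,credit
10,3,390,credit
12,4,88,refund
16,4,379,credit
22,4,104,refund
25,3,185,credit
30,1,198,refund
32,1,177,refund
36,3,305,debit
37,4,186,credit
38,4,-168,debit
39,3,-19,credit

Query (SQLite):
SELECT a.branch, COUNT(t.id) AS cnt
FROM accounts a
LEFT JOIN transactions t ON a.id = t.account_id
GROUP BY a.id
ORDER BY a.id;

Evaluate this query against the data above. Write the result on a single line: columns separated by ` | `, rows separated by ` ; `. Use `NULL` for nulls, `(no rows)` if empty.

Geneva | 4 ; Austin | 4 ; Berlin | 6

LEFT JOIN keeps every accounts row; unmatched ones get NULL for transactions columns.
Group by accounts.id and compute COUNT(t.id). COUNT(col) of an all-NULL group is 0.
  1: ids {3, 6, 30, 32} → COUNT(t.id)=4
  3: ids {10, 25, 36, 39} → COUNT(t.id)=4
  4: ids {8, 12, 16, 22, 37, 38} → COUNT(t.id)=6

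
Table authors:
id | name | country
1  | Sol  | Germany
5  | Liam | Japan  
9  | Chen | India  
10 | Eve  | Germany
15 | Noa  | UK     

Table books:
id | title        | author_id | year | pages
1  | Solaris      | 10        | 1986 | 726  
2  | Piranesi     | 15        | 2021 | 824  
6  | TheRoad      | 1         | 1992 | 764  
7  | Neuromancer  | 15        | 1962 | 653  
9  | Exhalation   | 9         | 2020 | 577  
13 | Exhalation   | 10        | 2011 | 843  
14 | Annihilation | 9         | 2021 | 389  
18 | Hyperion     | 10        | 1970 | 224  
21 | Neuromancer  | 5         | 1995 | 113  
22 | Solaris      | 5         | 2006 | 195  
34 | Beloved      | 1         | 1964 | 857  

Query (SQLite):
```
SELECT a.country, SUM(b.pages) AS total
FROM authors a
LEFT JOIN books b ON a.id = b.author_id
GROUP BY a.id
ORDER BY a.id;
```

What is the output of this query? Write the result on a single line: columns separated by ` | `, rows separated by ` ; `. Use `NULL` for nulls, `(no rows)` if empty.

Germany | 1621 ; Japan | 308 ; India | 966 ; Germany | 1793 ; UK | 1477

LEFT JOIN keeps every authors row; unmatched ones get NULL for books columns.
Group by authors.id and compute SUM(b.pages). SUM over an all-NULL group is NULL.
  1: ids {6, 34} → SUM(b.pages)=1621
  5: ids {21, 22} → SUM(b.pages)=308
  9: ids {9, 14} → SUM(b.pages)=966
  10: ids {1, 13, 18} → SUM(b.pages)=1793
  15: ids {2, 7} → SUM(b.pages)=1477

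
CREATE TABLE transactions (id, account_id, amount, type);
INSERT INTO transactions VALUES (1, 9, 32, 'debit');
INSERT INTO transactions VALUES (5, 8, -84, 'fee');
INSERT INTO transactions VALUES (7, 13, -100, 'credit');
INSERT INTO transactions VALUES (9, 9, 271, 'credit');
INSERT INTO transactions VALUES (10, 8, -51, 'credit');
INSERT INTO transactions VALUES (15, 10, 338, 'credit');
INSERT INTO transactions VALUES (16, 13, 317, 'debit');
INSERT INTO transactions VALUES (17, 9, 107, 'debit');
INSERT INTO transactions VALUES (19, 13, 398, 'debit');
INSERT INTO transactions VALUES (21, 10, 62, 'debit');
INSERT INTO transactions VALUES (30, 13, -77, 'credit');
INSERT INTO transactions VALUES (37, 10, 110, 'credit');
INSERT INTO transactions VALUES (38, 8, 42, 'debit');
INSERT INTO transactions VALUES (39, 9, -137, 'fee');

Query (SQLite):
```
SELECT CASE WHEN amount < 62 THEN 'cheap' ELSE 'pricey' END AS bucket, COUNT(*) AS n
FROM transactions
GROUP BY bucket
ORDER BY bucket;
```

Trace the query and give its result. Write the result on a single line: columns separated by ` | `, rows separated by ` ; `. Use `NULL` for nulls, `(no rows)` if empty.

cheap | 7 ; pricey | 7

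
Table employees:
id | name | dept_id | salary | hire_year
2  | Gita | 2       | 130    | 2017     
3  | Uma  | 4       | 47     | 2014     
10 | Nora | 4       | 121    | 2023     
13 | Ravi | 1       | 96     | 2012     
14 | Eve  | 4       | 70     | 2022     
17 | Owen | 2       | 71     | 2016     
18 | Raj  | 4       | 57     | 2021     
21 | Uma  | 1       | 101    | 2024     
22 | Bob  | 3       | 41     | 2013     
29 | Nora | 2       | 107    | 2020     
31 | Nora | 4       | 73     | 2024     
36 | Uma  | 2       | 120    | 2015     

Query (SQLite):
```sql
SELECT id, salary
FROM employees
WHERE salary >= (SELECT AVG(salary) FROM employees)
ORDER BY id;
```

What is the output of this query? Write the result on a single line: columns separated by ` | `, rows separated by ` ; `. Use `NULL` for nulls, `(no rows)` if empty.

Scalar subquery: AVG(salary) over all employees rows = 86.166667 (≈; comparison uses full precision).
Keep rows where salary >= that value.

2 | 130 ; 10 | 121 ; 13 | 96 ; 21 | 101 ; 29 | 107 ; 36 | 120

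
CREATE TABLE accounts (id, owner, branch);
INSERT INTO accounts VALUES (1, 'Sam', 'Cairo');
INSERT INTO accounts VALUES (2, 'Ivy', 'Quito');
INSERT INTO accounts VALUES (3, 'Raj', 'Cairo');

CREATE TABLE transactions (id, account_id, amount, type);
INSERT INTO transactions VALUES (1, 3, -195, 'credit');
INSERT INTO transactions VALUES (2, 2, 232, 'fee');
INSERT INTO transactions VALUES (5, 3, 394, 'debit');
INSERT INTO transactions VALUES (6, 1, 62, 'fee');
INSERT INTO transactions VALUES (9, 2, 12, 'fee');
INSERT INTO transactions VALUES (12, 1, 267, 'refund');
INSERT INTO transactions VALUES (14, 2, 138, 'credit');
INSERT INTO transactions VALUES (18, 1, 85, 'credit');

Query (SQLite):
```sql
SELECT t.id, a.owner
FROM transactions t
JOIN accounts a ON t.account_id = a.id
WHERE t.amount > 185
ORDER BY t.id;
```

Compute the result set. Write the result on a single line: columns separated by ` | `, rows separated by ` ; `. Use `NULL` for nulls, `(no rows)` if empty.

2 | Ivy ; 5 | Raj ; 12 | Sam

Each transactions row matches the accounts row where account_id = accounts.id.
Then keep rows with t.amount > 185.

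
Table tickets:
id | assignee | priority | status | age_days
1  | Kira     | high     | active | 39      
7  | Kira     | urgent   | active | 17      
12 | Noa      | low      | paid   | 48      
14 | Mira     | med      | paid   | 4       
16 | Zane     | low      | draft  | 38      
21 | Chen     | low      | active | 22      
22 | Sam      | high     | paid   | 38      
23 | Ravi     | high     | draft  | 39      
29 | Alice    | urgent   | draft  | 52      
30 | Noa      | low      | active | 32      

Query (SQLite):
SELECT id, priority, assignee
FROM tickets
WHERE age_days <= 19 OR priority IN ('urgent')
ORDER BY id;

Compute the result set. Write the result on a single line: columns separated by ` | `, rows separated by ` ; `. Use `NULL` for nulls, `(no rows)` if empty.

age_days <= 19: ids {7, 14}
priority IN ('urgent'): ids {7, 29}
Combine with OR.

7 | urgent | Kira ; 14 | med | Mira ; 29 | urgent | Alice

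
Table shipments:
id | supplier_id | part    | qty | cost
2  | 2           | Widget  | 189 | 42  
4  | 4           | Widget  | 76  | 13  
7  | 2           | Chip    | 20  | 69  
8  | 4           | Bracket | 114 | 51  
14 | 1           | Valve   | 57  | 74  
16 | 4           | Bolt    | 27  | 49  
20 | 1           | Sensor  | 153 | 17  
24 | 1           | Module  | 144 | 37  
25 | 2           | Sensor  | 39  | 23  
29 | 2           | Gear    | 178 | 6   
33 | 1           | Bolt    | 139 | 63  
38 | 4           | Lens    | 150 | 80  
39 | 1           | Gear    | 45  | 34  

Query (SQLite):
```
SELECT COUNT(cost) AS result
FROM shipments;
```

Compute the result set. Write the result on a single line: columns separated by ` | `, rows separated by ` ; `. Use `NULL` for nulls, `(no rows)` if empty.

13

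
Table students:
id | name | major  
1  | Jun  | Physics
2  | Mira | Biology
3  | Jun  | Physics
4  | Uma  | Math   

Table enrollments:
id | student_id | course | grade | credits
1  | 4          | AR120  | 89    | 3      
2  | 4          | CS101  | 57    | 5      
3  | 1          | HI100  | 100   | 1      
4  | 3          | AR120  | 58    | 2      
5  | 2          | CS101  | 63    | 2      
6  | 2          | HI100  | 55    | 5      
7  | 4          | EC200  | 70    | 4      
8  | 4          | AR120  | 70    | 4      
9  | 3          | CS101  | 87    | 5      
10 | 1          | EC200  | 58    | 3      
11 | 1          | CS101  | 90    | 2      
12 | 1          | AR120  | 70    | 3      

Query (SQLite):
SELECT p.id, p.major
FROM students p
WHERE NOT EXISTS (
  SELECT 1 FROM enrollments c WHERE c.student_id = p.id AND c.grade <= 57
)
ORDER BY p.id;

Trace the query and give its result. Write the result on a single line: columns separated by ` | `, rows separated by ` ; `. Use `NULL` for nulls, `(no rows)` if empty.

1 | Physics ; 3 | Physics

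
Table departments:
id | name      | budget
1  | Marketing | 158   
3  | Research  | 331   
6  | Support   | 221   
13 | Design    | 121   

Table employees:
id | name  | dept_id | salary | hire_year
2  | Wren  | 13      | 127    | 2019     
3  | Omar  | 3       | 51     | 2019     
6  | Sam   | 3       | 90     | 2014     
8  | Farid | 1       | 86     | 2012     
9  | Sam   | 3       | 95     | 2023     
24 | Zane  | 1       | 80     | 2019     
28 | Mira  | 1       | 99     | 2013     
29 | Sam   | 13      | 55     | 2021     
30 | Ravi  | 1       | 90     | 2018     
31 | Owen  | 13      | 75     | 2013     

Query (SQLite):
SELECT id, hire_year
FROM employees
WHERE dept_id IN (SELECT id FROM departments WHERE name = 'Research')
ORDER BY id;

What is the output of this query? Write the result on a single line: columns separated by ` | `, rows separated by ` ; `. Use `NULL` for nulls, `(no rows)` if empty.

Inner query: departments.id where name = 'Research'.
Outer: keep employees rows whose dept_id is in that set.
Inner query → {3}

3 | 2019 ; 6 | 2014 ; 9 | 2023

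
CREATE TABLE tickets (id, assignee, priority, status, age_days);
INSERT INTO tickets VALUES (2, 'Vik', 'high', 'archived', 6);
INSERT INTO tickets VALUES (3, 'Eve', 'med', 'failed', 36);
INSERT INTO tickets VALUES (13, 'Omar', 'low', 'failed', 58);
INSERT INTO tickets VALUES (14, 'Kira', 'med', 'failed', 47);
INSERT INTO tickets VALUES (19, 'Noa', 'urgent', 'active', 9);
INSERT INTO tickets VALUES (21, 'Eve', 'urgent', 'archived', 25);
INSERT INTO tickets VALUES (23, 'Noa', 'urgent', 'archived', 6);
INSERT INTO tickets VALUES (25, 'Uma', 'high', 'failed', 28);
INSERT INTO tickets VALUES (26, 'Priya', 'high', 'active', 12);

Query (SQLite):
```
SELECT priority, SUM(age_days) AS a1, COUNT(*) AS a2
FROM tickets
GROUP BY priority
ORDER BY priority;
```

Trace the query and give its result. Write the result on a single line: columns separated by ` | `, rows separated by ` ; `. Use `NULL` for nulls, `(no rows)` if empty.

high | 46 | 3 ; low | 58 | 1 ; med | 83 | 2 ; urgent | 40 | 3

Group tickets by priority.
Per group compute: SUM(age_days), COUNT(*).
  high: ids {2, 25, 26} → SUM(age_days)=46, COUNT(*)=3
  low: ids {13} → SUM(age_days)=58, COUNT(*)=1
  med: ids {3, 14} → SUM(age_days)=83, COUNT(*)=2
  urgent: ids {19, 21, 23} → SUM(age_days)=40, COUNT(*)=3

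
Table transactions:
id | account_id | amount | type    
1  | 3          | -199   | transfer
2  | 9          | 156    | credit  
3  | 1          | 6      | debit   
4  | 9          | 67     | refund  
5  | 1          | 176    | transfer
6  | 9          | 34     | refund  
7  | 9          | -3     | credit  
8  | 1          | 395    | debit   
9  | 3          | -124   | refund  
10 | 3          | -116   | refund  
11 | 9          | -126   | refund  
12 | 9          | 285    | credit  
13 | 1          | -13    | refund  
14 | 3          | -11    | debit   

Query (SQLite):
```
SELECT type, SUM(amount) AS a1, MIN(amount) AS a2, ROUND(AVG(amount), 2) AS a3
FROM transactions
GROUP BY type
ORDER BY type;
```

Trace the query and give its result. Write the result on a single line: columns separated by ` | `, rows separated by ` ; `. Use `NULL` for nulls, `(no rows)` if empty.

Group transactions by type.
Per group compute: SUM(amount), MIN(amount), ROUND(AVG(amount), 2).
  credit: ids {2, 7, 12} → SUM(amount)=438, MIN(amount)=-3, ROUND(AVG(amount), 2)=146
  debit: ids {3, 8, 14} → SUM(amount)=390, MIN(amount)=-11, ROUND(AVG(amount), 2)=130
  refund: ids {4, 6, 9, 10, 11, 13} → SUM(amount)=-278, MIN(amount)=-126, ROUND(AVG(amount), 2)=-46.33
  transfer: ids {1, 5} → SUM(amount)=-23, MIN(amount)=-199, ROUND(AVG(amount), 2)=-11.5

credit | 438 | -3 | 146 ; debit | 390 | -11 | 130 ; refund | -278 | -126 | -46.33 ; transfer | -23 | -199 | -11.5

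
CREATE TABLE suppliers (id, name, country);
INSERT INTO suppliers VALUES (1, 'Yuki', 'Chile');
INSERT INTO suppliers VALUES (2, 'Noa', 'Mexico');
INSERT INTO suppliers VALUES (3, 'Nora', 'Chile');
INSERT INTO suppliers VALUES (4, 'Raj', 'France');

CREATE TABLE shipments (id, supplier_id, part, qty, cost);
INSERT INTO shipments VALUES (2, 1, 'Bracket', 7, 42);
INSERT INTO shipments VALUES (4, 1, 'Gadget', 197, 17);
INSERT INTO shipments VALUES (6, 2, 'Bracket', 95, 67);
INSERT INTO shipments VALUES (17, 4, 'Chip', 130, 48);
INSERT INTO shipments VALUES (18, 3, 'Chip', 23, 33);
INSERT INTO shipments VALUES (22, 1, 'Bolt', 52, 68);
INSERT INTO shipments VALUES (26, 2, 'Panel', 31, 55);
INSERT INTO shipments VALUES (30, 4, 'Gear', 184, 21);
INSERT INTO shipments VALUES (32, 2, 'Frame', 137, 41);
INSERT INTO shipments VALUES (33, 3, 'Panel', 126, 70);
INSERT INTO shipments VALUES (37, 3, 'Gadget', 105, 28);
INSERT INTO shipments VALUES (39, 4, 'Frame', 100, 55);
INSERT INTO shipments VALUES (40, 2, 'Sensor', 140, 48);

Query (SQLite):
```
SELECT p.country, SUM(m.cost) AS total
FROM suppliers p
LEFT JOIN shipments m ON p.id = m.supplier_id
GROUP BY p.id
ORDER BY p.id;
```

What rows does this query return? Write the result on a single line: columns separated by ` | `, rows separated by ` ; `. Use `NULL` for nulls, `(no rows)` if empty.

Chile | 127 ; Mexico | 211 ; Chile | 131 ; France | 124

LEFT JOIN keeps every suppliers row; unmatched ones get NULL for shipments columns.
Group by suppliers.id and compute SUM(m.cost). SUM over an all-NULL group is NULL.
  1: ids {2, 4, 22} → SUM(m.cost)=127
  2: ids {6, 26, 32, 40} → SUM(m.cost)=211
  3: ids {18, 33, 37} → SUM(m.cost)=131
  4: ids {17, 30, 39} → SUM(m.cost)=124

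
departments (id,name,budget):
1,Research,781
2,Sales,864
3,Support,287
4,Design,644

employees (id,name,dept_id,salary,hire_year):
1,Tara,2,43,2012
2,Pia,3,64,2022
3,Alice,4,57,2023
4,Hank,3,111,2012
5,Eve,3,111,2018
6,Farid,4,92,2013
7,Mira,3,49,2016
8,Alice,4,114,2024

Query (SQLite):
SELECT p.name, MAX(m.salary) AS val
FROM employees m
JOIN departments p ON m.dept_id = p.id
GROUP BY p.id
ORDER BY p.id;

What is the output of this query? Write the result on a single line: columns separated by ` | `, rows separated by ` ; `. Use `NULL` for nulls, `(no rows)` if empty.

Sales | 43 ; Support | 111 ; Design | 114

Join each employees row to its departments via dept_id.
Group joined rows by departments.id; compute MAX(m.salary) per group.
  2: ids {1} → MAX(m.salary)=43
  3: ids {2, 4, 5, 7} → MAX(m.salary)=111
  4: ids {3, 6, 8} → MAX(m.salary)=114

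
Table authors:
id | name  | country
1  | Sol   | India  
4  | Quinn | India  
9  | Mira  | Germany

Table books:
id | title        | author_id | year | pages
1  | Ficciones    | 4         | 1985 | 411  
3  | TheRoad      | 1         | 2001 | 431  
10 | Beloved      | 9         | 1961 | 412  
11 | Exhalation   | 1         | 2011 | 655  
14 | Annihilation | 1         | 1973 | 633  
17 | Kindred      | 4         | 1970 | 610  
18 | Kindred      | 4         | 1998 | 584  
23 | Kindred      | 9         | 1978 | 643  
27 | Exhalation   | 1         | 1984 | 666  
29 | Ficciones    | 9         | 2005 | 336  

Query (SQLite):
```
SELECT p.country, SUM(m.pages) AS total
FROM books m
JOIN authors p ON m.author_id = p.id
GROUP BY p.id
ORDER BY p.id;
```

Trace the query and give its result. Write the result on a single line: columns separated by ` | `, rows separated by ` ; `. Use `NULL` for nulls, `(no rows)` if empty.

Join each books row to its authors via author_id.
Group joined rows by authors.id; compute SUM(m.pages) per group.
  1: ids {3, 11, 14, 27} → SUM(m.pages)=2385
  4: ids {1, 17, 18} → SUM(m.pages)=1605
  9: ids {10, 23, 29} → SUM(m.pages)=1391

India | 2385 ; India | 1605 ; Germany | 1391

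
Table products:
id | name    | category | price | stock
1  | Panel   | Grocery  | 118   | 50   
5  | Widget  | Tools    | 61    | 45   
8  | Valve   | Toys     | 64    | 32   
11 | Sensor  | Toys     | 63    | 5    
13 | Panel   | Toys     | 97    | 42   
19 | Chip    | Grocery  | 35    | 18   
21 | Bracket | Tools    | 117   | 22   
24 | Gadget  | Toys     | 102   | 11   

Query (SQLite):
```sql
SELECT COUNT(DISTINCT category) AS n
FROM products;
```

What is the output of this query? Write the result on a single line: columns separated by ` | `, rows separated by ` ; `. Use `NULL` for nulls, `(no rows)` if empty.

Count distinct non-NULL category values.

3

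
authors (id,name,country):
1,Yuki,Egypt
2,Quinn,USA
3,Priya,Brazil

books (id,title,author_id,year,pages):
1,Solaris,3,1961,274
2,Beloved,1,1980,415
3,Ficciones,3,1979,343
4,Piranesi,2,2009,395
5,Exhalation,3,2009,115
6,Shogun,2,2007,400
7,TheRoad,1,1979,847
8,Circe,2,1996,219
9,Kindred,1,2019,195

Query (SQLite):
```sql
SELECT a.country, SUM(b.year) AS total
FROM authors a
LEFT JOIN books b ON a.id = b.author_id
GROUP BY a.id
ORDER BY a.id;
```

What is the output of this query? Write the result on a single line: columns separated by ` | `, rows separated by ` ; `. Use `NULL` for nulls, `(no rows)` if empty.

Egypt | 5978 ; USA | 6012 ; Brazil | 5949

LEFT JOIN keeps every authors row; unmatched ones get NULL for books columns.
Group by authors.id and compute SUM(b.year). SUM over an all-NULL group is NULL.
  1: ids {2, 7, 9} → SUM(b.year)=5978
  2: ids {4, 6, 8} → SUM(b.year)=6012
  3: ids {1, 3, 5} → SUM(b.year)=5949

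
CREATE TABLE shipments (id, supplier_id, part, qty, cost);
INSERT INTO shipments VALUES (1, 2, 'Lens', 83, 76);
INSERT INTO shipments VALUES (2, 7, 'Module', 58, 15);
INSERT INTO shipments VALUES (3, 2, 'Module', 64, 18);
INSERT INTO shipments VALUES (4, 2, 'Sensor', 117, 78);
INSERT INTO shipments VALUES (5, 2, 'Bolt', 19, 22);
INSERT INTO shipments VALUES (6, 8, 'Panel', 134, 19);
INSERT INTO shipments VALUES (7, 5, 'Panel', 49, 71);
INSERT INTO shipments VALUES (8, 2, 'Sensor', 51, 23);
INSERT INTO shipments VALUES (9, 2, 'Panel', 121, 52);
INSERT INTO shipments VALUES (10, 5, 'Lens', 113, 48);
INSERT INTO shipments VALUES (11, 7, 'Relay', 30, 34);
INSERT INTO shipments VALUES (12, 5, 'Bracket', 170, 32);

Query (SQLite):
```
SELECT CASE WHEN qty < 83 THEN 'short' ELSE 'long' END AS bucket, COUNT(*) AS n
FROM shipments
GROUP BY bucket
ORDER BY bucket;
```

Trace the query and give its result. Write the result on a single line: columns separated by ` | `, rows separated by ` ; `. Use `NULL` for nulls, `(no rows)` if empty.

Bucket rows by qty < 83 → 'short' else 'long'; count each bucket.

long | 6 ; short | 6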